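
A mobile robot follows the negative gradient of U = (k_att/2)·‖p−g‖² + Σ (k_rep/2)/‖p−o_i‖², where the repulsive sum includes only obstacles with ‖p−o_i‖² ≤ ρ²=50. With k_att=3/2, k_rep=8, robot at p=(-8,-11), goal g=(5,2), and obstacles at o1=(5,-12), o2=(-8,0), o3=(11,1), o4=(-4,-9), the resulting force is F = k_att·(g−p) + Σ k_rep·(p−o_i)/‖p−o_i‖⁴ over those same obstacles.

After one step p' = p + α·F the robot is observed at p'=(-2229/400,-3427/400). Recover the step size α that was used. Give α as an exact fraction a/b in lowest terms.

α = 1/8

F_att = 3/2·(g−p) = 3/2·(13,13) = (19.5000,19.5000)
o1: d²=170 > ρ²=50 → inactive
o2: d²=121 > ρ²=50 → inactive
o3: d²=505 > ρ²=50 → inactive
o4: d²=20 ≤ ρ²=50; F_rep = 8·(-4,-2)/20² = (-0.0800,-0.0400)
F = F_att + ΣF_rep = (19.4200,19.4600)
Δp = p'−p = (2.4275,2.4325); α = Δx/Fx = (971/400) / (971/50) = 1/8
check: Δy/Fy = (973/400) / (973/50) = 1/8 ✓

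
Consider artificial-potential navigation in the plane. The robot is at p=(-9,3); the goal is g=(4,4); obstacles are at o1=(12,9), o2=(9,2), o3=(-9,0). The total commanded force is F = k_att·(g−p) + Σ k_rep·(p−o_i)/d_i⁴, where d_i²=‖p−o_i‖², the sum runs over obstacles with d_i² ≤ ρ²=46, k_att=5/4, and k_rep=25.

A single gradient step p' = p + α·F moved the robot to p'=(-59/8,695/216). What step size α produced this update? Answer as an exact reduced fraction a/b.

α = 1/10

F_att = 5/4·(g−p) = 5/4·(13,1) = (16.2500,1.2500)
o1: d²=477 > ρ²=46 → inactive
o2: d²=325 > ρ²=46 → inactive
o3: d²=9 ≤ ρ²=46; F_rep = 25·(0,3)/9² = (0.0000,0.9259)
F = F_att + ΣF_rep = (16.2500,2.1759)
Δp = p'−p = (1.6250,0.2176); α = Δx/Fx = (13/8) / (65/4) = 1/10
check: Δy/Fy = (47/216) / (235/108) = 1/10 ✓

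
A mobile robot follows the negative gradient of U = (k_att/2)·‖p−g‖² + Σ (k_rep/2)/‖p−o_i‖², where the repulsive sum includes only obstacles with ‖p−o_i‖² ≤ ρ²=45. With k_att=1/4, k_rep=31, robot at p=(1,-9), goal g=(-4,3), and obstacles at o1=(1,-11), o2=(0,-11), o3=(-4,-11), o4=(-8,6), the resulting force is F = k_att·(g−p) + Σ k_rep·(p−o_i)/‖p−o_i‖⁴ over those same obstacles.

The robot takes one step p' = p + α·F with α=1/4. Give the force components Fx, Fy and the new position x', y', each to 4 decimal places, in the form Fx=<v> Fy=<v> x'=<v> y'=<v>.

F_att = 1/4·(g−p) = 1/4·(-5,12) = (-1.2500,3.0000)
o1: d²=4 ≤ ρ²=45; F_rep = 31·(0,2)/4² = (0.0000,3.8750)
o2: d²=5 ≤ ρ²=45; F_rep = 31·(1,2)/5² = (1.2400,2.4800)
o3: d²=29 ≤ ρ²=45; F_rep = 31·(5,2)/29² = (0.1843,0.0737)
o4: d²=306 > ρ²=45 → inactive
F = F_att + ΣF_rep = (0.1743,9.4287)
p' = p + 1/4·F = (1.0436,-6.6428)

Fx=0.1743 Fy=9.4287 x'=1.0436 y'=-6.6428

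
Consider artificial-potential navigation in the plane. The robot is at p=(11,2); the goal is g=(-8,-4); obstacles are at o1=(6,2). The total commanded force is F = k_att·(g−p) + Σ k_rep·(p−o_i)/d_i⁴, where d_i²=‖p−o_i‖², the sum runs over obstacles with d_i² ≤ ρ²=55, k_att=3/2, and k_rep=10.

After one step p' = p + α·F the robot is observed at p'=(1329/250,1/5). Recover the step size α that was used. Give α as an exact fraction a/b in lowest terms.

F_att = 3/2·(g−p) = 3/2·(-19,-6) = (-28.5000,-9.0000)
o1: d²=25 ≤ ρ²=55; F_rep = 10·(5,0)/25² = (0.0800,0.0000)
F = F_att + ΣF_rep = (-28.4200,-9.0000)
Δp = p'−p = (-5.6840,-1.8000); α = Δx/Fx = (-1421/250) / (-1421/50) = 1/5
check: Δy/Fy = (-9/5) / (-9) = 1/5 ✓

α = 1/5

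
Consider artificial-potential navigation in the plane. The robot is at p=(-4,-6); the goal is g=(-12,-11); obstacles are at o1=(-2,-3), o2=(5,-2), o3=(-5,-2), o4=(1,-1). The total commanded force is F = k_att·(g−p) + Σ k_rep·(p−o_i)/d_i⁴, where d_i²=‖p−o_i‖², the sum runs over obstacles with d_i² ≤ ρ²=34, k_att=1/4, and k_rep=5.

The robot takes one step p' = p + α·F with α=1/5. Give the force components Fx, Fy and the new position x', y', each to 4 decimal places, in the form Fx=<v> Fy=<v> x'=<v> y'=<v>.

F_att = 1/4·(g−p) = 1/4·(-8,-5) = (-2.0000,-1.2500)
o1: d²=13 ≤ ρ²=34; F_rep = 5·(-2,-3)/13² = (-0.0592,-0.0888)
o2: d²=97 > ρ²=34 → inactive
o3: d²=17 ≤ ρ²=34; F_rep = 5·(1,-4)/17² = (0.0173,-0.0692)
o4: d²=50 > ρ²=34 → inactive
F = F_att + ΣF_rep = (-2.0419,-1.4080)
p' = p + 1/5·F = (-4.4084,-6.2816)

Fx=-2.0419 Fy=-1.4080 x'=-4.4084 y'=-6.2816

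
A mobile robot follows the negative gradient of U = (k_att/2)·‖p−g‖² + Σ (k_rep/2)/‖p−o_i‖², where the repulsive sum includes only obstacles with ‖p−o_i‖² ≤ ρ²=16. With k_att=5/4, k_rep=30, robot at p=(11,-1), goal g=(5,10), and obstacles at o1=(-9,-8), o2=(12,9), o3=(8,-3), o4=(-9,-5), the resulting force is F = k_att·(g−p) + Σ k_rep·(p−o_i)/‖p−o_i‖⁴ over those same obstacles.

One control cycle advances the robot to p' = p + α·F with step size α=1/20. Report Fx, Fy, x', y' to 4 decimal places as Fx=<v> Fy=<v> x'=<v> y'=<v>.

Fx=-6.9675 Fy=14.1050 x'=10.6516 y'=-0.2947

F_att = 5/4·(g−p) = 5/4·(-6,11) = (-7.5000,13.7500)
o1: d²=449 > ρ²=16 → inactive
o2: d²=101 > ρ²=16 → inactive
o3: d²=13 ≤ ρ²=16; F_rep = 30·(3,2)/13² = (0.5325,0.3550)
o4: d²=416 > ρ²=16 → inactive
F = F_att + ΣF_rep = (-6.9675,14.1050)
p' = p + 1/20·F = (10.6516,-0.2947)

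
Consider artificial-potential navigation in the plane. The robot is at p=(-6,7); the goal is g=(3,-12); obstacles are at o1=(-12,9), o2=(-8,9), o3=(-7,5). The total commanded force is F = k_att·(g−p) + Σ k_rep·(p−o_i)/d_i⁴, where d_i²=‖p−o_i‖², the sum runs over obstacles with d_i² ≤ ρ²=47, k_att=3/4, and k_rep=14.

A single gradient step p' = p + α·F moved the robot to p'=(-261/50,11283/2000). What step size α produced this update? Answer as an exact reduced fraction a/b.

F_att = 3/4·(g−p) = 3/4·(9,-19) = (6.7500,-14.2500)
o1: d²=40 ≤ ρ²=47; F_rep = 14·(6,-2)/40² = (0.0525,-0.0175)
o2: d²=8 ≤ ρ²=47; F_rep = 14·(2,-2)/8² = (0.4375,-0.4375)
o3: d²=5 ≤ ρ²=47; F_rep = 14·(1,2)/5² = (0.5600,1.1200)
F = F_att + ΣF_rep = (7.8000,-13.5850)
Δp = p'−p = (0.7800,-1.3585); α = Δx/Fx = (39/50) / (39/5) = 1/10
check: Δy/Fy = (-2717/2000) / (-2717/200) = 1/10 ✓

α = 1/10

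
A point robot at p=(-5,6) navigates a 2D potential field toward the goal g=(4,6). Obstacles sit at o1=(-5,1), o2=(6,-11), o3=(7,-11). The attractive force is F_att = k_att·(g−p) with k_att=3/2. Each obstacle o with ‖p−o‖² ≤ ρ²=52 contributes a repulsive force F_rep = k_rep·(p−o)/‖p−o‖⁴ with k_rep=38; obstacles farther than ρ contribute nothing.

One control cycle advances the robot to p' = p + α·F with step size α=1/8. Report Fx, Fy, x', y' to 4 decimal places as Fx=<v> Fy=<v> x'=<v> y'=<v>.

Fx=13.5000 Fy=0.3040 x'=-3.3125 y'=6.0380

F_att = 3/2·(g−p) = 3/2·(9,0) = (13.5000,0.0000)
o1: d²=25 ≤ ρ²=52; F_rep = 38·(0,5)/25² = (0.0000,0.3040)
o2: d²=410 > ρ²=52 → inactive
o3: d²=433 > ρ²=52 → inactive
F = F_att + ΣF_rep = (13.5000,0.3040)
p' = p + 1/8·F = (-3.3125,6.0380)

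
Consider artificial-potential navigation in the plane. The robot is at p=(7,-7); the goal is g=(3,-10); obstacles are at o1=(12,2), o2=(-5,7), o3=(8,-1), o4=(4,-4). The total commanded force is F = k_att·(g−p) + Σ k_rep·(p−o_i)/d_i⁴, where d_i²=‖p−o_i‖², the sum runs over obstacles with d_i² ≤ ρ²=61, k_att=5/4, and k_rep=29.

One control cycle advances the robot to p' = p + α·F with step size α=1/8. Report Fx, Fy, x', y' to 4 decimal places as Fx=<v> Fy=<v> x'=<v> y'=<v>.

Fx=-4.7527 Fy=-4.1456 x'=6.4059 y'=-7.5182

F_att = 5/4·(g−p) = 5/4·(-4,-3) = (-5.0000,-3.7500)
o1: d²=106 > ρ²=61 → inactive
o2: d²=340 > ρ²=61 → inactive
o3: d²=37 ≤ ρ²=61; F_rep = 29·(-1,-6)/37² = (-0.0212,-0.1271)
o4: d²=18 ≤ ρ²=61; F_rep = 29·(3,-3)/18² = (0.2685,-0.2685)
F = F_att + ΣF_rep = (-4.7527,-4.1456)
p' = p + 1/8·F = (6.4059,-7.5182)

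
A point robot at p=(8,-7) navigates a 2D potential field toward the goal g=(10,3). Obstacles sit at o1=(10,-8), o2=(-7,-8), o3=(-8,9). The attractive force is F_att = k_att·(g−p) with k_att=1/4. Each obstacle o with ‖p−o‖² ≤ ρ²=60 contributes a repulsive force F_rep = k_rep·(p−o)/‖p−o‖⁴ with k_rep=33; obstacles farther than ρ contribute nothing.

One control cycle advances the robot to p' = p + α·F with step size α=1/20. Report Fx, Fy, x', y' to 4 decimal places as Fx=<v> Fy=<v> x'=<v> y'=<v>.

Fx=-2.1400 Fy=3.8200 x'=7.8930 y'=-6.8090

F_att = 1/4·(g−p) = 1/4·(2,10) = (0.5000,2.5000)
o1: d²=5 ≤ ρ²=60; F_rep = 33·(-2,1)/5² = (-2.6400,1.3200)
o2: d²=226 > ρ²=60 → inactive
o3: d²=512 > ρ²=60 → inactive
F = F_att + ΣF_rep = (-2.1400,3.8200)
p' = p + 1/20·F = (7.8930,-6.8090)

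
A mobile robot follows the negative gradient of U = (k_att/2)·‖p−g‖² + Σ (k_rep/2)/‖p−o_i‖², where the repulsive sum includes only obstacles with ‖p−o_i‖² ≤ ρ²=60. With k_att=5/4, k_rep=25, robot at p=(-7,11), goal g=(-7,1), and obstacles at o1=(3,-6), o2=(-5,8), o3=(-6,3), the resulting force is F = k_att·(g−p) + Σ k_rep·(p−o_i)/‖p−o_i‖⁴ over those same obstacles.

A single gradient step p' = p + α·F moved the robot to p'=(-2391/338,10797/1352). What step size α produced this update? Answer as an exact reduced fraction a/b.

F_att = 5/4·(g−p) = 5/4·(0,-10) = (0.0000,-12.5000)
o1: d²=389 > ρ²=60 → inactive
o2: d²=13 ≤ ρ²=60; F_rep = 25·(-2,3)/13² = (-0.2959,0.4438)
o3: d²=65 > ρ²=60 → inactive
F = F_att + ΣF_rep = (-0.2959,-12.0562)
Δp = p'−p = (-0.0740,-3.0141); α = Δx/Fx = (-25/338) / (-50/169) = 1/4
check: Δy/Fy = (-4075/1352) / (-4075/338) = 1/4 ✓

α = 1/4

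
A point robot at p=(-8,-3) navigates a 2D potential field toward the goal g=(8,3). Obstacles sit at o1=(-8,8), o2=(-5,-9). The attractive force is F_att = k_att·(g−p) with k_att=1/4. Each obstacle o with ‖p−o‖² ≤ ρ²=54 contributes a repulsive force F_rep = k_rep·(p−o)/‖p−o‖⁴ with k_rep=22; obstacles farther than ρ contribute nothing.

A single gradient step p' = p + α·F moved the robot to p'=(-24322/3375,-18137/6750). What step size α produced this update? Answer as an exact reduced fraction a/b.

α = 1/5

F_att = 1/4·(g−p) = 1/4·(16,6) = (4.0000,1.5000)
o1: d²=121 > ρ²=54 → inactive
o2: d²=45 ≤ ρ²=54; F_rep = 22·(-3,6)/45² = (-0.0326,0.0652)
F = F_att + ΣF_rep = (3.9674,1.5652)
Δp = p'−p = (0.7935,0.3130); α = Δx/Fx = (2678/3375) / (2678/675) = 1/5
check: Δy/Fy = (2113/6750) / (2113/1350) = 1/5 ✓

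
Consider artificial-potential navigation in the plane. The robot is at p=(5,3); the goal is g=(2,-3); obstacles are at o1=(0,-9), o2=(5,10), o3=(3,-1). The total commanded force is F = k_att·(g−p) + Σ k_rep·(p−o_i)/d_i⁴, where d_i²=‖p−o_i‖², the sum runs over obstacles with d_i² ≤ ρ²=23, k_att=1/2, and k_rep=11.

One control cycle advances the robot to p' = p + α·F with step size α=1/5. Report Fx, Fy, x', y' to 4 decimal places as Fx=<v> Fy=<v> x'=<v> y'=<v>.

F_att = 1/2·(g−p) = 1/2·(-3,-6) = (-1.5000,-3.0000)
o1: d²=169 > ρ²=23 → inactive
o2: d²=49 > ρ²=23 → inactive
o3: d²=20 ≤ ρ²=23; F_rep = 11·(2,4)/20² = (0.0550,0.1100)
F = F_att + ΣF_rep = (-1.4450,-2.8900)
p' = p + 1/5·F = (4.7110,2.4220)

Fx=-1.4450 Fy=-2.8900 x'=4.7110 y'=2.4220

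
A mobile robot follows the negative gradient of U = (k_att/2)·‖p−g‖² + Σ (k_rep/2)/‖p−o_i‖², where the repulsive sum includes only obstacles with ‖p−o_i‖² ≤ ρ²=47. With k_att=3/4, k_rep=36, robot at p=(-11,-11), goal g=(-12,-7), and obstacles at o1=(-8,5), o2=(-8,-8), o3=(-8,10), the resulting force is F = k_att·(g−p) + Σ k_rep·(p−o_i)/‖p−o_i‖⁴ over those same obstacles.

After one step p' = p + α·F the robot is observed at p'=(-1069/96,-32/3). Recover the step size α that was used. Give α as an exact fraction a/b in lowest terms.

F_att = 3/4·(g−p) = 3/4·(-1,4) = (-0.7500,3.0000)
o1: d²=265 > ρ²=47 → inactive
o2: d²=18 ≤ ρ²=47; F_rep = 36·(-3,-3)/18² = (-0.3333,-0.3333)
o3: d²=450 > ρ²=47 → inactive
F = F_att + ΣF_rep = (-1.0833,2.6667)
Δp = p'−p = (-0.1354,0.3333); α = Δx/Fx = (-13/96) / (-13/12) = 1/8
check: Δy/Fy = (1/3) / (8/3) = 1/8 ✓

α = 1/8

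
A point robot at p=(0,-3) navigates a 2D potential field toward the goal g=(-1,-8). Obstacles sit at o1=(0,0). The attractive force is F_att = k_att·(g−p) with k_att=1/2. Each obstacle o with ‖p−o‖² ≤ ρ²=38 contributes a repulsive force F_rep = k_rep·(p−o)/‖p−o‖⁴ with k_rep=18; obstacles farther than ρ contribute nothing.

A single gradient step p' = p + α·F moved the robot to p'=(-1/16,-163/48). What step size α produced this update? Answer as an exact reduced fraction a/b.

F_att = 1/2·(g−p) = 1/2·(-1,-5) = (-0.5000,-2.5000)
o1: d²=9 ≤ ρ²=38; F_rep = 18·(0,-3)/9² = (0.0000,-0.6667)
F = F_att + ΣF_rep = (-0.5000,-3.1667)
Δp = p'−p = (-0.0625,-0.3958); α = Δx/Fx = (-1/16) / (-1/2) = 1/8
check: Δy/Fy = (-19/48) / (-19/6) = 1/8 ✓

α = 1/8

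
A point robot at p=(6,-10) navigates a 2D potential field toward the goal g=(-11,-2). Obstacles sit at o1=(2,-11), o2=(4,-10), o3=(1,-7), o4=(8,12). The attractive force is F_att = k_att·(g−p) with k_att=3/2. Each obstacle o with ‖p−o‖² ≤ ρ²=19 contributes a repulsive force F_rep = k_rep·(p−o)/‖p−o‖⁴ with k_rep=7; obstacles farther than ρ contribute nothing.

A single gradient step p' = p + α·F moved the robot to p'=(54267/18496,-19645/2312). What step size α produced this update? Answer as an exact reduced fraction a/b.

α = 1/8

F_att = 3/2·(g−p) = 3/2·(-17,8) = (-25.5000,12.0000)
o1: d²=17 ≤ ρ²=19; F_rep = 7·(4,1)/17² = (0.0969,0.0242)
o2: d²=4 ≤ ρ²=19; F_rep = 7·(2,0)/4² = (0.8750,0.0000)
o3: d²=34 > ρ²=19 → inactive
o4: d²=488 > ρ²=19 → inactive
F = F_att + ΣF_rep = (-24.5281,12.0242)
Δp = p'−p = (-3.0660,1.5030); α = Δx/Fx = (-56709/18496) / (-56709/2312) = 1/8
check: Δy/Fy = (3475/2312) / (3475/289) = 1/8 ✓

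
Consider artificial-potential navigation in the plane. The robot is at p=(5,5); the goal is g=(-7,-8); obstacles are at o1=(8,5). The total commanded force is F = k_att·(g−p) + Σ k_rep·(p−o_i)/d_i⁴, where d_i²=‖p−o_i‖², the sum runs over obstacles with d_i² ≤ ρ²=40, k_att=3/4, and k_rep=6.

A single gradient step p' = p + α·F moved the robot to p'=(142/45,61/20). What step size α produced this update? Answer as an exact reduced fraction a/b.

α = 1/5

F_att = 3/4·(g−p) = 3/4·(-12,-13) = (-9.0000,-9.7500)
o1: d²=9 ≤ ρ²=40; F_rep = 6·(-3,0)/9² = (-0.2222,0.0000)
F = F_att + ΣF_rep = (-9.2222,-9.7500)
Δp = p'−p = (-1.8444,-1.9500); α = Δx/Fx = (-83/45) / (-83/9) = 1/5
check: Δy/Fy = (-39/20) / (-39/4) = 1/5 ✓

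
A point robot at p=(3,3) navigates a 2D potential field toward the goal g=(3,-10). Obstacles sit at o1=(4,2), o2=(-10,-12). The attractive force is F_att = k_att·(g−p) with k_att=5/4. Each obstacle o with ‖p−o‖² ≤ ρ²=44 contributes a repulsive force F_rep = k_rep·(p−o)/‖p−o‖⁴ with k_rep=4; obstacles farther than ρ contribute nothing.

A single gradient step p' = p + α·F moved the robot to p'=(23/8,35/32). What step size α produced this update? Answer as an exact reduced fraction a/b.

α = 1/8

F_att = 5/4·(g−p) = 5/4·(0,-13) = (0.0000,-16.2500)
o1: d²=2 ≤ ρ²=44; F_rep = 4·(-1,1)/2² = (-1.0000,1.0000)
o2: d²=394 > ρ²=44 → inactive
F = F_att + ΣF_rep = (-1.0000,-15.2500)
Δp = p'−p = (-0.1250,-1.9062); α = Δx/Fx = (-1/8) / (-1) = 1/8
check: Δy/Fy = (-61/32) / (-61/4) = 1/8 ✓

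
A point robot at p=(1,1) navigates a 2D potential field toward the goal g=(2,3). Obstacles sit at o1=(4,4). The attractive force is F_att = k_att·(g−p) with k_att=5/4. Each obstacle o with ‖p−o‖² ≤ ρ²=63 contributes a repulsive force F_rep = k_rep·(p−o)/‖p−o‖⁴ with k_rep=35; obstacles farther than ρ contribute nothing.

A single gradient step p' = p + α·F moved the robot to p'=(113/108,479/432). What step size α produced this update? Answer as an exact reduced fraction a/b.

F_att = 5/4·(g−p) = 5/4·(1,2) = (1.2500,2.5000)
o1: d²=18 ≤ ρ²=63; F_rep = 35·(-3,-3)/18² = (-0.3241,-0.3241)
F = F_att + ΣF_rep = (0.9259,2.1759)
Δp = p'−p = (0.0463,0.1088); α = Δx/Fx = (5/108) / (25/27) = 1/20
check: Δy/Fy = (47/432) / (235/108) = 1/20 ✓

α = 1/20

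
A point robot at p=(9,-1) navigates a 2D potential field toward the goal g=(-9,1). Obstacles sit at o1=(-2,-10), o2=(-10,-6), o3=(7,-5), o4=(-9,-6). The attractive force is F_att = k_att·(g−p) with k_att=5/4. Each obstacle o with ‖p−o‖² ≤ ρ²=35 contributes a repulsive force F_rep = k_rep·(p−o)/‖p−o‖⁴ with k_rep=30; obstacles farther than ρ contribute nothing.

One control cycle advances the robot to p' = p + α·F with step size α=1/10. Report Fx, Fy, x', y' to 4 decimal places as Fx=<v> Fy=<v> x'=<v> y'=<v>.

Fx=-22.3500 Fy=2.8000 x'=6.7650 y'=-0.7200

F_att = 5/4·(g−p) = 5/4·(-18,2) = (-22.5000,2.5000)
o1: d²=202 > ρ²=35 → inactive
o2: d²=386 > ρ²=35 → inactive
o3: d²=20 ≤ ρ²=35; F_rep = 30·(2,4)/20² = (0.1500,0.3000)
o4: d²=349 > ρ²=35 → inactive
F = F_att + ΣF_rep = (-22.3500,2.8000)
p' = p + 1/10·F = (6.7650,-0.7200)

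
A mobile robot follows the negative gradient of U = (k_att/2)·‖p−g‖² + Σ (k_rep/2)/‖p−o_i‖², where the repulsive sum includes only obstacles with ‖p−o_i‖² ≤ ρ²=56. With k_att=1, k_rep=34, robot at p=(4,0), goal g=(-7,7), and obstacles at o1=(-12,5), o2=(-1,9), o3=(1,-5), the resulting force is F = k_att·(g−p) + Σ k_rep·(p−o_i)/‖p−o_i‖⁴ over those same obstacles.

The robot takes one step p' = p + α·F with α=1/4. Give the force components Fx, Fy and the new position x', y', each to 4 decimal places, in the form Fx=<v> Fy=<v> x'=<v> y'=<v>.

Fx=-10.9118 Fy=7.1471 x'=1.2721 y'=1.7868

F_att = 1·(g−p) = 1·(-11,7) = (-11.0000,7.0000)
o1: d²=281 > ρ²=56 → inactive
o2: d²=106 > ρ²=56 → inactive
o3: d²=34 ≤ ρ²=56; F_rep = 34·(3,5)/34² = (0.0882,0.1471)
F = F_att + ΣF_rep = (-10.9118,7.1471)
p' = p + 1/4·F = (1.2721,1.7868)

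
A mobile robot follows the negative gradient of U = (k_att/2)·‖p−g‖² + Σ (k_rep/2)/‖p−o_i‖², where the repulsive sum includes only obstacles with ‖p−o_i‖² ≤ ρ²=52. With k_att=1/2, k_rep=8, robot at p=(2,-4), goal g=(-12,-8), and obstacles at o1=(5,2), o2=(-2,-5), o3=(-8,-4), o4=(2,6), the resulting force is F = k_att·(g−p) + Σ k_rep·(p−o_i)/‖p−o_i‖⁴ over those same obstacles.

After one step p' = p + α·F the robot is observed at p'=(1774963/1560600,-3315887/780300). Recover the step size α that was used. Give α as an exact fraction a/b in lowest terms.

F_att = 1/2·(g−p) = 1/2·(-14,-4) = (-7.0000,-2.0000)
o1: d²=45 ≤ ρ²=52; F_rep = 8·(-3,-6)/45² = (-0.0119,-0.0237)
o2: d²=17 ≤ ρ²=52; F_rep = 8·(4,1)/17² = (0.1107,0.0277)
o3: d²=100 > ρ²=52 → inactive
o4: d²=100 > ρ²=52 → inactive
F = F_att + ΣF_rep = (-6.9011,-1.9960)
Δp = p'−p = (-0.8626,-0.2495); α = Δx/Fx = (-1346237/1560600) / (-1346237/195075) = 1/8
check: Δy/Fy = (-194687/780300) / (-389374/195075) = 1/8 ✓

α = 1/8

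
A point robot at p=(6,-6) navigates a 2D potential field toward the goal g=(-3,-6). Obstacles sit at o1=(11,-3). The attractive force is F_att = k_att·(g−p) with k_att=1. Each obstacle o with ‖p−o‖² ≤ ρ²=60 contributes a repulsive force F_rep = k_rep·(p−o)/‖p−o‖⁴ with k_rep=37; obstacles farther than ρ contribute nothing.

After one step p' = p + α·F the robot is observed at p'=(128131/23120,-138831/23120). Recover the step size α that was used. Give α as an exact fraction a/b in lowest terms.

F_att = 1·(g−p) = 1·(-9,0) = (-9.0000,0.0000)
o1: d²=34 ≤ ρ²=60; F_rep = 37·(-5,-3)/34² = (-0.1600,-0.0960)
F = F_att + ΣF_rep = (-9.1600,-0.0960)
Δp = p'−p = (-0.4580,-0.0048); α = Δx/Fx = (-10589/23120) / (-10589/1156) = 1/20
check: Δy/Fy = (-111/23120) / (-111/1156) = 1/20 ✓

α = 1/20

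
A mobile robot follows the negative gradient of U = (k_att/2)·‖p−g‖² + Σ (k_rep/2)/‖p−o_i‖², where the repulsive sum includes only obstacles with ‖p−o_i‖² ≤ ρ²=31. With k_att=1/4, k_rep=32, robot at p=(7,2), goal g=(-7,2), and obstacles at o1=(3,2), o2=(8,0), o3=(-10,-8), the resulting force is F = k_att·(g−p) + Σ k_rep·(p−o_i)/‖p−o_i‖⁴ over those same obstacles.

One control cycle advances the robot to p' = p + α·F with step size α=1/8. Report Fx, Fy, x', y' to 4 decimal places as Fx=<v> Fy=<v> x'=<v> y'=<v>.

Fx=-4.2800 Fy=2.5600 x'=6.4650 y'=2.3200

F_att = 1/4·(g−p) = 1/4·(-14,0) = (-3.5000,0.0000)
o1: d²=16 ≤ ρ²=31; F_rep = 32·(4,0)/16² = (0.5000,0.0000)
o2: d²=5 ≤ ρ²=31; F_rep = 32·(-1,2)/5² = (-1.2800,2.5600)
o3: d²=389 > ρ²=31 → inactive
F = F_att + ΣF_rep = (-4.2800,2.5600)
p' = p + 1/8·F = (6.4650,2.3200)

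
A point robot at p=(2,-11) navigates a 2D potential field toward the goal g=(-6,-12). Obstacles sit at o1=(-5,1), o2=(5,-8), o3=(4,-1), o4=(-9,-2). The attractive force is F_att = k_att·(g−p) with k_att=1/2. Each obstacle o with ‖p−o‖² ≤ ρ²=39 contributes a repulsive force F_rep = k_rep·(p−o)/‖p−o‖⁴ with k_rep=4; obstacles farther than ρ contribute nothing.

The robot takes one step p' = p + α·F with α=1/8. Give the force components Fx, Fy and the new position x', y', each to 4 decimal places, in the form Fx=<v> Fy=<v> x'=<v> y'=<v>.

F_att = 1/2·(g−p) = 1/2·(-8,-1) = (-4.0000,-0.5000)
o1: d²=193 > ρ²=39 → inactive
o2: d²=18 ≤ ρ²=39; F_rep = 4·(-3,-3)/18² = (-0.0370,-0.0370)
o3: d²=104 > ρ²=39 → inactive
o4: d²=202 > ρ²=39 → inactive
F = F_att + ΣF_rep = (-4.0370,-0.5370)
p' = p + 1/8·F = (1.4954,-11.0671)

Fx=-4.0370 Fy=-0.5370 x'=1.4954 y'=-11.0671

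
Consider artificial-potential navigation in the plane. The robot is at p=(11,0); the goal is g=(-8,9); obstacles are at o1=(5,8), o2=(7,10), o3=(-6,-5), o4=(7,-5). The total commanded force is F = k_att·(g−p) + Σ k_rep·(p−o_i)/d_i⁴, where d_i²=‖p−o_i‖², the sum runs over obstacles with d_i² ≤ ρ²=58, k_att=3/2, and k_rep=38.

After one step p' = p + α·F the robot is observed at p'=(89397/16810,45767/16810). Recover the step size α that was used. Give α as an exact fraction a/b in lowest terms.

F_att = 3/2·(g−p) = 3/2·(-19,9) = (-28.5000,13.5000)
o1: d²=100 > ρ²=58 → inactive
o2: d²=116 > ρ²=58 → inactive
o3: d²=314 > ρ²=58 → inactive
o4: d²=41 ≤ ρ²=58; F_rep = 38·(4,5)/41² = (0.0904,0.1130)
F = F_att + ΣF_rep = (-28.4096,13.6130)
Δp = p'−p = (-5.6819,2.7226); α = Δx/Fx = (-95513/16810) / (-95513/3362) = 1/5
check: Δy/Fy = (45767/16810) / (45767/3362) = 1/5 ✓

α = 1/5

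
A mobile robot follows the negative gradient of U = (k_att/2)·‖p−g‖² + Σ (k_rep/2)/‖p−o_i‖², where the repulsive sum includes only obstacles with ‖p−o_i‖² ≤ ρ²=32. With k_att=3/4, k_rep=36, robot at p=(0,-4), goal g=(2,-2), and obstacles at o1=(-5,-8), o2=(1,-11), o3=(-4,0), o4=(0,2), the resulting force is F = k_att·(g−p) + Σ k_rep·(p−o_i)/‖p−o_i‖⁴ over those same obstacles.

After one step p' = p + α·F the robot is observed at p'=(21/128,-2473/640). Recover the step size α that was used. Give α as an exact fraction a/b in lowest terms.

F_att = 3/4·(g−p) = 3/4·(2,2) = (1.5000,1.5000)
o1: d²=41 > ρ²=32 → inactive
o2: d²=50 > ρ²=32 → inactive
o3: d²=32 ≤ ρ²=32; F_rep = 36·(4,-4)/32² = (0.1406,-0.1406)
o4: d²=36 > ρ²=32 → inactive
F = F_att + ΣF_rep = (1.6406,1.3594)
Δp = p'−p = (0.1641,0.1359); α = Δx/Fx = (21/128) / (105/64) = 1/10
check: Δy/Fy = (87/640) / (87/64) = 1/10 ✓

α = 1/10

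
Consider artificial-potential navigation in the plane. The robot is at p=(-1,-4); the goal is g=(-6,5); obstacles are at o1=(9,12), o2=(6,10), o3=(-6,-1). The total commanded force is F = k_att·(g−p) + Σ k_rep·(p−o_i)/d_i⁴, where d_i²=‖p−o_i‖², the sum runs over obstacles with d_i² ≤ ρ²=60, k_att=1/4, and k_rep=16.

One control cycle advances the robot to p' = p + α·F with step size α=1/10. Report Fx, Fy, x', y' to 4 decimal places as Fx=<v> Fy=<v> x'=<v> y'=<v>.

Fx=-1.1808 Fy=2.2085 x'=-1.1181 y'=-3.7792

F_att = 1/4·(g−p) = 1/4·(-5,9) = (-1.2500,2.2500)
o1: d²=356 > ρ²=60 → inactive
o2: d²=245 > ρ²=60 → inactive
o3: d²=34 ≤ ρ²=60; F_rep = 16·(5,-3)/34² = (0.0692,-0.0415)
F = F_att + ΣF_rep = (-1.1808,2.2085)
p' = p + 1/10·F = (-1.1181,-3.7792)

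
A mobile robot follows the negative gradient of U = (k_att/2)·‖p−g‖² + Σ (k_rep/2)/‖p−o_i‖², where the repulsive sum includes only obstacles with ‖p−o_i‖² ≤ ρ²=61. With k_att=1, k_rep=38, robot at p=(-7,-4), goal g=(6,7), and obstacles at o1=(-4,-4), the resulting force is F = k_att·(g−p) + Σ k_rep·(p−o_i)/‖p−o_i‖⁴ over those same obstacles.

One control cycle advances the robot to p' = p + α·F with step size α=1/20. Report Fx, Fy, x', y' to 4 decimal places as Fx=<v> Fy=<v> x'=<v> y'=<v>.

F_att = 1·(g−p) = 1·(13,11) = (13.0000,11.0000)
o1: d²=9 ≤ ρ²=61; F_rep = 38·(-3,0)/9² = (-1.4074,0.0000)
F = F_att + ΣF_rep = (11.5926,11.0000)
p' = p + 1/20·F = (-6.4204,-3.4500)

Fx=11.5926 Fy=11.0000 x'=-6.4204 y'=-3.4500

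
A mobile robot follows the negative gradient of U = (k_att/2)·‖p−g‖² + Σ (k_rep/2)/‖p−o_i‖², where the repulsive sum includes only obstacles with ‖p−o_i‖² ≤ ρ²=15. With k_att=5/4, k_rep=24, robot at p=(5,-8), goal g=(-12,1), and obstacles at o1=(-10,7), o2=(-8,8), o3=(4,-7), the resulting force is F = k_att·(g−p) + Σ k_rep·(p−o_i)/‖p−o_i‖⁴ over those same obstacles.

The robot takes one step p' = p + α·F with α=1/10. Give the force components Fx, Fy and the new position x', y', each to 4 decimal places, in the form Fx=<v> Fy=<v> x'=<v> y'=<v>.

Fx=-15.2500 Fy=5.2500 x'=3.4750 y'=-7.4750

F_att = 5/4·(g−p) = 5/4·(-17,9) = (-21.2500,11.2500)
o1: d²=450 > ρ²=15 → inactive
o2: d²=425 > ρ²=15 → inactive
o3: d²=2 ≤ ρ²=15; F_rep = 24·(1,-1)/2² = (6.0000,-6.0000)
F = F_att + ΣF_rep = (-15.2500,5.2500)
p' = p + 1/10·F = (3.4750,-7.4750)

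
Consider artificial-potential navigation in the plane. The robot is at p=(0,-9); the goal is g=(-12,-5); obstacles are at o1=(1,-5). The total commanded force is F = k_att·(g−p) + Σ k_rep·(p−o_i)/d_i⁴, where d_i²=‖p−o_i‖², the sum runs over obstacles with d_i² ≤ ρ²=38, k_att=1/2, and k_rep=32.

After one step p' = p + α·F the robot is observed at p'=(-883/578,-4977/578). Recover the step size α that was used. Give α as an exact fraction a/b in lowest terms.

α = 1/4

F_att = 1/2·(g−p) = 1/2·(-12,4) = (-6.0000,2.0000)
o1: d²=17 ≤ ρ²=38; F_rep = 32·(-1,-4)/17² = (-0.1107,-0.4429)
F = F_att + ΣF_rep = (-6.1107,1.5571)
Δp = p'−p = (-1.5277,0.3893); α = Δx/Fx = (-883/578) / (-1766/289) = 1/4
check: Δy/Fy = (225/578) / (450/289) = 1/4 ✓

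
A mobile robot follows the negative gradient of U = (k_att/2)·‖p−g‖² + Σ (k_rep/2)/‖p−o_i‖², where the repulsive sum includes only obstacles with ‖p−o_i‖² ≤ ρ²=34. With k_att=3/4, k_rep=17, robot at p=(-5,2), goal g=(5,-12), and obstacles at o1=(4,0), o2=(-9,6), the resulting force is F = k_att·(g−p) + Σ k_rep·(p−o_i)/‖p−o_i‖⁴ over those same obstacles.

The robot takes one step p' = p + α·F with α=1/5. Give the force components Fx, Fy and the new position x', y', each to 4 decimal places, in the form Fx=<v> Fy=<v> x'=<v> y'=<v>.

Fx=7.5664 Fy=-10.5664 x'=-3.4867 y'=-0.1133

F_att = 3/4·(g−p) = 3/4·(10,-14) = (7.5000,-10.5000)
o1: d²=85 > ρ²=34 → inactive
o2: d²=32 ≤ ρ²=34; F_rep = 17·(4,-4)/32² = (0.0664,-0.0664)
F = F_att + ΣF_rep = (7.5664,-10.5664)
p' = p + 1/5·F = (-3.4867,-0.1133)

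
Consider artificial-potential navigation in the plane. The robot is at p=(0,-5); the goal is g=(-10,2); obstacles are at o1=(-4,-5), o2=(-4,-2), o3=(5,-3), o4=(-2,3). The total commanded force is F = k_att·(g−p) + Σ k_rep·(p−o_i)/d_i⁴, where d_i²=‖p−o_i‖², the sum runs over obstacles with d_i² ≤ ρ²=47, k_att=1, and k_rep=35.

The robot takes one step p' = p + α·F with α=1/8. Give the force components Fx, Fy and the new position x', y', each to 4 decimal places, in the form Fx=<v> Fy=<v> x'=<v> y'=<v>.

F_att = 1·(g−p) = 1·(-10,7) = (-10.0000,7.0000)
o1: d²=16 ≤ ρ²=47; F_rep = 35·(4,0)/16² = (0.5469,0.0000)
o2: d²=25 ≤ ρ²=47; F_rep = 35·(4,-3)/25² = (0.2240,-0.1680)
o3: d²=29 ≤ ρ²=47; F_rep = 35·(-5,-2)/29² = (-0.2081,-0.0832)
o4: d²=68 > ρ²=47 → inactive
F = F_att + ΣF_rep = (-9.4372,6.7488)
p' = p + 1/8·F = (-1.1797,-4.1564)

Fx=-9.4372 Fy=6.7488 x'=-1.1797 y'=-4.1564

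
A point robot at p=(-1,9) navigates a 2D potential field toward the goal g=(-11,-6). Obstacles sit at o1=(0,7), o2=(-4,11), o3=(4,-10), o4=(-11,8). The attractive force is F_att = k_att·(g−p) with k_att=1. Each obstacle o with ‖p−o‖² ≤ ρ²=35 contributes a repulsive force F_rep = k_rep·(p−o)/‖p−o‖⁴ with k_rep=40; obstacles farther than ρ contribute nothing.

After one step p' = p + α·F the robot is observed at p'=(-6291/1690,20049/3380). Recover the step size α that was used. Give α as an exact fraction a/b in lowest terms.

α = 1/4

F_att = 1·(g−p) = 1·(-10,-15) = (-10.0000,-15.0000)
o1: d²=5 ≤ ρ²=35; F_rep = 40·(-1,2)/5² = (-1.6000,3.2000)
o2: d²=13 ≤ ρ²=35; F_rep = 40·(3,-2)/13² = (0.7101,-0.4734)
o3: d²=386 > ρ²=35 → inactive
o4: d²=101 > ρ²=35 → inactive
F = F_att + ΣF_rep = (-10.8899,-12.2734)
Δp = p'−p = (-2.7225,-3.0683); α = Δx/Fx = (-4601/1690) / (-9202/845) = 1/4
check: Δy/Fy = (-10371/3380) / (-10371/845) = 1/4 ✓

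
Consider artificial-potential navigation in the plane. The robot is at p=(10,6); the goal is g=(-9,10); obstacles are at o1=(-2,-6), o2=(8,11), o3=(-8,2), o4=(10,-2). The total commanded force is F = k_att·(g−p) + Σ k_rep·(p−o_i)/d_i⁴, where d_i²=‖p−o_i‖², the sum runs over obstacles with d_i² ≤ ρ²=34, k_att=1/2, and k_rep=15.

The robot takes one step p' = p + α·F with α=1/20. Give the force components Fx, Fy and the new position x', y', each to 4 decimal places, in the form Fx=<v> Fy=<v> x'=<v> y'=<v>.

F_att = 1/2·(g−p) = 1/2·(-19,4) = (-9.5000,2.0000)
o1: d²=288 > ρ²=34 → inactive
o2: d²=29 ≤ ρ²=34; F_rep = 15·(2,-5)/29² = (0.0357,-0.0892)
o3: d²=340 > ρ²=34 → inactive
o4: d²=64 > ρ²=34 → inactive
F = F_att + ΣF_rep = (-9.4643,1.9108)
p' = p + 1/20·F = (9.5268,6.0955)

Fx=-9.4643 Fy=1.9108 x'=9.5268 y'=6.0955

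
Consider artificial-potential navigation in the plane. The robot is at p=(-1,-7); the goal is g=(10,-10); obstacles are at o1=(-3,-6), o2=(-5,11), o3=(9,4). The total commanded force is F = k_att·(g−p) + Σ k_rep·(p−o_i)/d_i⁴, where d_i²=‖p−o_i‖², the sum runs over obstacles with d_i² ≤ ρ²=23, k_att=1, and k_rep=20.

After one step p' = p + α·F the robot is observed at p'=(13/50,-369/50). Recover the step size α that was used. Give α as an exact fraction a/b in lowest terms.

F_att = 1·(g−p) = 1·(11,-3) = (11.0000,-3.0000)
o1: d²=5 ≤ ρ²=23; F_rep = 20·(2,-1)/5² = (1.6000,-0.8000)
o2: d²=340 > ρ²=23 → inactive
o3: d²=221 > ρ²=23 → inactive
F = F_att + ΣF_rep = (12.6000,-3.8000)
Δp = p'−p = (1.2600,-0.3800); α = Δx/Fx = (63/50) / (63/5) = 1/10
check: Δy/Fy = (-19/50) / (-19/5) = 1/10 ✓

α = 1/10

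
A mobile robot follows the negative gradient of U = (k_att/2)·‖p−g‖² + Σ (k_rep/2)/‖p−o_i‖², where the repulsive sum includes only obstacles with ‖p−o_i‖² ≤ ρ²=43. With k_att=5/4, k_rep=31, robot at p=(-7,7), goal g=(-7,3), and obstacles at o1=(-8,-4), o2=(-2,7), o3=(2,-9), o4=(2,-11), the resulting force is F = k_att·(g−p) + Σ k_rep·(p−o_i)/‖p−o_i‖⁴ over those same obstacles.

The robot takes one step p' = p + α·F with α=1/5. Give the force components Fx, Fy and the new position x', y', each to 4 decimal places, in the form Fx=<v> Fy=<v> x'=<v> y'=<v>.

Fx=-0.2480 Fy=-5.0000 x'=-7.0496 y'=6.0000

F_att = 5/4·(g−p) = 5/4·(0,-4) = (0.0000,-5.0000)
o1: d²=122 > ρ²=43 → inactive
o2: d²=25 ≤ ρ²=43; F_rep = 31·(-5,0)/25² = (-0.2480,0.0000)
o3: d²=337 > ρ²=43 → inactive
o4: d²=405 > ρ²=43 → inactive
F = F_att + ΣF_rep = (-0.2480,-5.0000)
p' = p + 1/5·F = (-7.0496,6.0000)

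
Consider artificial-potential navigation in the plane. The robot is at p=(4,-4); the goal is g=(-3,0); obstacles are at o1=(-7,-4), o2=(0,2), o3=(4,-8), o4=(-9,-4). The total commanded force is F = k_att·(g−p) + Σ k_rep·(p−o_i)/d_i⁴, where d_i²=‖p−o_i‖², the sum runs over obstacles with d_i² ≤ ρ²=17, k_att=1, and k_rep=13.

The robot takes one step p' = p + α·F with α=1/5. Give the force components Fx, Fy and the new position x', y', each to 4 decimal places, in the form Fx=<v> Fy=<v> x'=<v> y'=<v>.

F_att = 1·(g−p) = 1·(-7,4) = (-7.0000,4.0000)
o1: d²=121 > ρ²=17 → inactive
o2: d²=52 > ρ²=17 → inactive
o3: d²=16 ≤ ρ²=17; F_rep = 13·(0,4)/16² = (0.0000,0.2031)
o4: d²=169 > ρ²=17 → inactive
F = F_att + ΣF_rep = (-7.0000,4.2031)
p' = p + 1/5·F = (2.6000,-3.1594)

Fx=-7.0000 Fy=4.2031 x'=2.6000 y'=-3.1594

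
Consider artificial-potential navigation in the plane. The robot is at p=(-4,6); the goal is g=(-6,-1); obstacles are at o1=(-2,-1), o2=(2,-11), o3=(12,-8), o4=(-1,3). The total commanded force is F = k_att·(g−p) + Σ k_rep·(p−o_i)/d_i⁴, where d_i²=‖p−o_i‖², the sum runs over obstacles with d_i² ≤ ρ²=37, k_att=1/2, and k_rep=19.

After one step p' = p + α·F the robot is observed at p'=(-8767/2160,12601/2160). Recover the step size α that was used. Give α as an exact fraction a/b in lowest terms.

α = 1/20

F_att = 1/2·(g−p) = 1/2·(-2,-7) = (-1.0000,-3.5000)
o1: d²=53 > ρ²=37 → inactive
o2: d²=325 > ρ²=37 → inactive
o3: d²=452 > ρ²=37 → inactive
o4: d²=18 ≤ ρ²=37; F_rep = 19·(-3,3)/18² = (-0.1759,0.1759)
F = F_att + ΣF_rep = (-1.1759,-3.3241)
Δp = p'−p = (-0.0588,-0.1662); α = Δx/Fx = (-127/2160) / (-127/108) = 1/20
check: Δy/Fy = (-359/2160) / (-359/108) = 1/20 ✓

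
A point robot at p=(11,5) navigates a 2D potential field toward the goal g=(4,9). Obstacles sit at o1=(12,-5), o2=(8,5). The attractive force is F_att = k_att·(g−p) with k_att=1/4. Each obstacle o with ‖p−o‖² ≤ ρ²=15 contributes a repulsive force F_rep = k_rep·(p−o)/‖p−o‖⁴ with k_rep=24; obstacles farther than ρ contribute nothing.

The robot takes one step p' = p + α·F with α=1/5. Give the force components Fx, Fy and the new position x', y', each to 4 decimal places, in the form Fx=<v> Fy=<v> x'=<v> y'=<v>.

F_att = 1/4·(g−p) = 1/4·(-7,4) = (-1.7500,1.0000)
o1: d²=101 > ρ²=15 → inactive
o2: d²=9 ≤ ρ²=15; F_rep = 24·(3,0)/9² = (0.8889,0.0000)
F = F_att + ΣF_rep = (-0.8611,1.0000)
p' = p + 1/5·F = (10.8278,5.2000)

Fx=-0.8611 Fy=1.0000 x'=10.8278 y'=5.2000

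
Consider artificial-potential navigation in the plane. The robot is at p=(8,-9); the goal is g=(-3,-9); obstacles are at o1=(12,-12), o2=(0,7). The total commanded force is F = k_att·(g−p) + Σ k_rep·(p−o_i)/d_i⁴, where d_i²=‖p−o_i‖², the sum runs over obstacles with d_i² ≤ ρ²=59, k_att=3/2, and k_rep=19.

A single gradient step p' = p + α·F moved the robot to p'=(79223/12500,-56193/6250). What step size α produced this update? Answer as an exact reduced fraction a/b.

α = 1/10

F_att = 3/2·(g−p) = 3/2·(-11,0) = (-16.5000,0.0000)
o1: d²=25 ≤ ρ²=59; F_rep = 19·(-4,3)/25² = (-0.1216,0.0912)
o2: d²=320 > ρ²=59 → inactive
F = F_att + ΣF_rep = (-16.6216,0.0912)
Δp = p'−p = (-1.6622,0.0091); α = Δx/Fx = (-20777/12500) / (-20777/1250) = 1/10
check: Δy/Fy = (57/6250) / (57/625) = 1/10 ✓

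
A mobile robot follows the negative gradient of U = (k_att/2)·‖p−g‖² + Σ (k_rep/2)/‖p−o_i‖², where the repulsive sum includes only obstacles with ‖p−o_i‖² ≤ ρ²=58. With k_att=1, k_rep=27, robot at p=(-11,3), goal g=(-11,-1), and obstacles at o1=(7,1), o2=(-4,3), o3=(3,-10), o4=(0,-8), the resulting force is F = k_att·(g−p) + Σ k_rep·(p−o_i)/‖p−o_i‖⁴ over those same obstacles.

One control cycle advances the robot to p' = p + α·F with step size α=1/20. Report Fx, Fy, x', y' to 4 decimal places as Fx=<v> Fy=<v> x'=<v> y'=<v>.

Fx=-0.0787 Fy=-4.0000 x'=-11.0039 y'=2.8000

F_att = 1·(g−p) = 1·(0,-4) = (0.0000,-4.0000)
o1: d²=328 > ρ²=58 → inactive
o2: d²=49 ≤ ρ²=58; F_rep = 27·(-7,0)/49² = (-0.0787,0.0000)
o3: d²=365 > ρ²=58 → inactive
o4: d²=242 > ρ²=58 → inactive
F = F_att + ΣF_rep = (-0.0787,-4.0000)
p' = p + 1/20·F = (-11.0039,2.8000)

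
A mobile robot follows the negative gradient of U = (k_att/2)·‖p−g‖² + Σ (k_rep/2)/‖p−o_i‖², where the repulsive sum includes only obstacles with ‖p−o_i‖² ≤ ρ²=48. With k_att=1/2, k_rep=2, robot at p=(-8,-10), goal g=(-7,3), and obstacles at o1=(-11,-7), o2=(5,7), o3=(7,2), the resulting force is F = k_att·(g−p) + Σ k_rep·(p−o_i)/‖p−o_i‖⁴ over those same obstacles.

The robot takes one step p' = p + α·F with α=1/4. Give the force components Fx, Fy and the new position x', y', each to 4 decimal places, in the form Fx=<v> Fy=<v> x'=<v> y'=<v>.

Fx=0.5185 Fy=6.4815 x'=-7.8704 y'=-8.3796

F_att = 1/2·(g−p) = 1/2·(1,13) = (0.5000,6.5000)
o1: d²=18 ≤ ρ²=48; F_rep = 2·(3,-3)/18² = (0.0185,-0.0185)
o2: d²=458 > ρ²=48 → inactive
o3: d²=369 > ρ²=48 → inactive
F = F_att + ΣF_rep = (0.5185,6.4815)
p' = p + 1/4·F = (-7.8704,-8.3796)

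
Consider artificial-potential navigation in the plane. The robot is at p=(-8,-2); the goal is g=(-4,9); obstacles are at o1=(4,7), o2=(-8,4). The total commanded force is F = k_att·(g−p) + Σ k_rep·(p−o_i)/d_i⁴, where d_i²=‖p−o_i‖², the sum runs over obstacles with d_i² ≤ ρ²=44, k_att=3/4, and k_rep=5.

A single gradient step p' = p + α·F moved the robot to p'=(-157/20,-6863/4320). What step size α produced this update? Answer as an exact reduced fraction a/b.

α = 1/20

F_att = 3/4·(g−p) = 3/4·(4,11) = (3.0000,8.2500)
o1: d²=225 > ρ²=44 → inactive
o2: d²=36 ≤ ρ²=44; F_rep = 5·(0,-6)/36² = (0.0000,-0.0231)
F = F_att + ΣF_rep = (3.0000,8.2269)
Δp = p'−p = (0.1500,0.4113); α = Δx/Fx = (3/20) / (3) = 1/20
check: Δy/Fy = (1777/4320) / (1777/216) = 1/20 ✓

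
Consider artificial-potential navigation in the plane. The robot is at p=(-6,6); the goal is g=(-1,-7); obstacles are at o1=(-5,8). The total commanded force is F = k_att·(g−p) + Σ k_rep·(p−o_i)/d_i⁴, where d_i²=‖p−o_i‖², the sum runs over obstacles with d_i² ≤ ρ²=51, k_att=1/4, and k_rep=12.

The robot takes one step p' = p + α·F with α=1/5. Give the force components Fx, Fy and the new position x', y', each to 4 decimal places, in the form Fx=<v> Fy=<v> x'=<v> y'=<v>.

Fx=0.7700 Fy=-4.2100 x'=-5.8460 y'=5.1580

F_att = 1/4·(g−p) = 1/4·(5,-13) = (1.2500,-3.2500)
o1: d²=5 ≤ ρ²=51; F_rep = 12·(-1,-2)/5² = (-0.4800,-0.9600)
F = F_att + ΣF_rep = (0.7700,-4.2100)
p' = p + 1/5·F = (-5.8460,5.1580)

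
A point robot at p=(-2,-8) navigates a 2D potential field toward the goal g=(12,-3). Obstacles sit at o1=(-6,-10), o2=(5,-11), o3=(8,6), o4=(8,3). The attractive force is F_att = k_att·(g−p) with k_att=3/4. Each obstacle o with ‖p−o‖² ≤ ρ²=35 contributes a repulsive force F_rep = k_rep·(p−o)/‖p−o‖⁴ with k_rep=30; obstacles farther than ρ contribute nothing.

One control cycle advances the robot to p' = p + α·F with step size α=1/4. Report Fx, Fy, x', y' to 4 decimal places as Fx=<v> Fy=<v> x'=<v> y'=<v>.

F_att = 3/4·(g−p) = 3/4·(14,5) = (10.5000,3.7500)
o1: d²=20 ≤ ρ²=35; F_rep = 30·(4,2)/20² = (0.3000,0.1500)
o2: d²=58 > ρ²=35 → inactive
o3: d²=296 > ρ²=35 → inactive
o4: d²=221 > ρ²=35 → inactive
F = F_att + ΣF_rep = (10.8000,3.9000)
p' = p + 1/4·F = (0.7000,-7.0250)

Fx=10.8000 Fy=3.9000 x'=0.7000 y'=-7.0250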